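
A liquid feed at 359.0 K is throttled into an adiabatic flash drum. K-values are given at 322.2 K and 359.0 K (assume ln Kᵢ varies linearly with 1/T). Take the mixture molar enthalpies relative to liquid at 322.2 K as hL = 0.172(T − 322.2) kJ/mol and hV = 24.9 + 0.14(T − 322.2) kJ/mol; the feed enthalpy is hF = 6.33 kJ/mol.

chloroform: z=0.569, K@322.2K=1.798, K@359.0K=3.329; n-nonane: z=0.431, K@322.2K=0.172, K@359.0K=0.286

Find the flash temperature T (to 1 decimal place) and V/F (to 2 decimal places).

Adiabatic flash: solve Rachford–Rice at each trial T, then check hF = ψ·hV(T) + (1−ψ)·hL(T).
  T = 322.2 K: K = (1.798, 0.172), RR gives ψ = 0.147, H_out = 3.663 kJ/mol
  T = 359.0 K: K = (3.329, 0.286), RR gives ψ = 0.612, H_out = 20.844 kJ/mol
  T = 340.6 K: K = (2.488, 0.225), RR gives ψ = 0.444, H_out = 13.967 kJ/mol
  T = 331.4 K: K = (2.124, 0.197), RR gives ψ = 0.326, H_out = 9.595 kJ/mol
  T = 326.8 K: K = (1.957, 0.184), RR gives ψ = 0.247, H_out = 6.909 kJ/mol
  T = 324.5 K: K = (1.876, 0.178), RR gives ψ = 0.200, H_out = 5.373 kJ/mol
Linear interpolation between T = 324.5 (H_out = 5.373) and T = 326.8 (H_out = 6.909) on hF = 6.33 gives T ≈ 325.9 K, at which ψ = 0.23.

T = 325.9 K, V/F = 0.23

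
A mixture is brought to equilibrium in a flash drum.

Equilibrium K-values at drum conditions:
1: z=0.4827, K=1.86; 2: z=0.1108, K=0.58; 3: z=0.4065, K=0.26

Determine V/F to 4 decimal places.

V/F = 0.1151

Rachford–Rice: g(V/F) = Σ zᵢ(Kᵢ−1)/(1+V/F(Kᵢ−1)) = 0.
Check two-phase: ΣzᵢKᵢ = 1.0678 > 1 and Σzᵢ/Kᵢ = 2.0140 > 1, so g(0) = 0.0678 > 0 and g(1) = -1.0140 < 0.
Iterate (Newton) starting at V/F = 0.51:
  V/F = 0.5100: g = -0.25381, g' = -0.7784 → V/F = 0.1839
  V/F = 0.1839: g = -0.04021, g' = -0.5874 → V/F = 0.1155
  V/F = 0.1155: g = -0.00020, g' = -0.5831 → V/F = 0.1151
Converged at V/F = 0.1151.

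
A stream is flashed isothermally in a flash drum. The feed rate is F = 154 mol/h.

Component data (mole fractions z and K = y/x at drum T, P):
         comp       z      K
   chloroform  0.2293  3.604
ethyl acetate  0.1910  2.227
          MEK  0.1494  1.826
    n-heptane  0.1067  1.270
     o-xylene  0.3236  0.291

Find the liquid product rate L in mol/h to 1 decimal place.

Let ψ = V/F and solve Σ zᵢ(Kᵢ−1)/(1+ψ(Kᵢ−1)) = 0.
Feasibility: ΣzᵢKᵢ = 1.7542, Σzᵢ/Kᵢ = 1.4273 — both > 1, two phases present.
Iterate (Newton) starting at ψ = 0.5:
  ψ = 0.5000: g = 0.16191, g' = -0.8514 → ψ = 0.6902
  ψ = 0.6902: g = -0.00605, g' = -0.9537 → ψ = 0.6838
Converged at ψ = 0.6838.
Then V = ψ·F = 0.6838·154 = 105.3 mol/h and L = F − V = 48.7 mol/h.

L = 48.7 mol/h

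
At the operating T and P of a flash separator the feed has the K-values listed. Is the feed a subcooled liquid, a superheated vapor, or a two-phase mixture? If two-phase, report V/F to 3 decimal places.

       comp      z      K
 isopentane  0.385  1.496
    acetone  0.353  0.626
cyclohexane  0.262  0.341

subcooled liquid

ΣzᵢKᵢ = 0.886; Σzᵢ/Kᵢ = 1.590.
Since ΣzᵢKᵢ < 1 the mixture is below its bubble point — single liquid phase.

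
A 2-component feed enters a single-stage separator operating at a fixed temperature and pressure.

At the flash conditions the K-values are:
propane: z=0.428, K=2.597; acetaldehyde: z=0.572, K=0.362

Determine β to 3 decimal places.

β = 0.313

Binary case is linear: z₁(K₁−1)(1+β(K₂−1)) + z₂(K₂−1)(1+β(K₁−1)) = 0
⇒ β = [z₁(K₁−1)+z₂(K₂−1)] / [−(K₁−1)(K₂−1)] = 0.3186/1.0189 = 0.313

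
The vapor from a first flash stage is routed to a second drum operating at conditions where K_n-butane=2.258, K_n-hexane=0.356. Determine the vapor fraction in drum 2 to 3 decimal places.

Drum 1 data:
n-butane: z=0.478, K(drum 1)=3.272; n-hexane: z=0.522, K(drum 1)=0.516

Drum 1:
Iterate (Newton) starting at ψ₁ = 0.5:
  ψ₁ = 0.500: g = 0.1751, g' = -0.754 → ψ₁ = 0.732
  ψ₁ = 0.732: g = 0.0163, g' = -0.641 → ψ₁ = 0.758
Converged at ψ₁ = 0.758.
Drum-1 compositions:
  n-butane: x = 0.176, y = 0.575
  n-hexane: x = 0.824, y = 0.425
Drum-2 feed = drum-1 vapor: z₂ = (0.5746, 0.4254).
Drum 2:
Binary case is linear: z₁(K₁−1)(1+ψ₂(K₂−1)) + z₂(K₂−1)(1+ψ₂(K₁−1)) = 0
⇒ ψ₂ = [z₁(K₁−1)+z₂(K₂−1)] / [−(K₁−1)(K₂−1)] = 0.4489/0.8102 = 0.554
  n-butane: x = 0.339, y = 0.765
  n-hexane: x = 0.661, y = 0.235

V/F (drum 2) = 0.554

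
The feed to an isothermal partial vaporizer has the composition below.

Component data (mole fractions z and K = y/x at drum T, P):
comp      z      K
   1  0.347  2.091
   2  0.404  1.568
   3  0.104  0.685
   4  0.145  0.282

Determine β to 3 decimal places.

Newton–Raphson from β = 0.38:
  β = 0.380: g = 0.2760, g' = -0.449 → β = 0.994
  β = 0.994: g = -0.0833, g' = -1.083 → β = 0.917
  β = 0.917: g = -0.0110, g' = -0.821 → β = 0.904
Converged at β = 0.904.

β = 0.904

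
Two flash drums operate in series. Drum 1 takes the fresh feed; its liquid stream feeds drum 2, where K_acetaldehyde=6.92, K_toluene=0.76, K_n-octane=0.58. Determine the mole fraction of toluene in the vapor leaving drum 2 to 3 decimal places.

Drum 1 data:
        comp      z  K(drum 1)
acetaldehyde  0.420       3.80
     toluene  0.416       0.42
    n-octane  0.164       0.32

Drum 1:
Let ψ₁ = V/F and solve Σ zᵢ(Kᵢ−1)/(1+ψ₁(Kᵢ−1)) = 0.
Feasibility: ΣzᵢKᵢ = 1.823, Σzᵢ/Kᵢ = 1.614 — both > 1, two phases present.
Iterate (Newton) starting at ψ₁ = 0.5:
  ψ₁ = 0.500: g = -0.0188, g' = -1.023 → ψ₁ = 0.482
Converged at ψ₁ = 0.482.
Drum-1 compositions:
  acetaldehyde: x = 0.179, y = 0.679
  toluene: x = 0.577, y = 0.242
  n-octane: x = 0.244, y = 0.078
Drum-2 feed = drum-1 liquid: z₂ = (0.1788, 0.5773, 0.2439).
Drum 2:
Rachford–Rice: g(ψ₂) = Σ zᵢ(Kᵢ−1)/(1+ψ₂(Kᵢ−1)) = 0.
g(0) = ΣzᵢKᵢ − 1 = 0.818 and g(1) = 1 − Σzᵢ/Kᵢ = -0.206, so a root lies in (0, 1).
Newton–Raphson from ψ₂ = 0.5:
  ψ₂ = 0.500: g = -0.0198, g' = -0.511 → ψ₂ = 0.461
  ψ₂ = 0.461: g = 0.0009, g' = -0.558 → ψ₂ = 0.463
Converged at ψ₂ = 0.463.
  acetaldehyde: x = 0.048, y = 0.331
  toluene: x = 0.649, y = 0.494
  n-octane: x = 0.303, y = 0.176

y_toluene (drum 2) = 0.494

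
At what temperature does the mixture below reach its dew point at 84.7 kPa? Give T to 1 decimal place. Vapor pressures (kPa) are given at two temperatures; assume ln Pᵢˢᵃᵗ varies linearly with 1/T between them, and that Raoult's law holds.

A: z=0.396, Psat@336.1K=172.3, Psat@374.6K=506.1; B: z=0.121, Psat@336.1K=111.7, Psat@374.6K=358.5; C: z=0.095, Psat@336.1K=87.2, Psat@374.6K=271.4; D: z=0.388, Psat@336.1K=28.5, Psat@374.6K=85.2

Dew-point temperature: Σzᵢ·P/Pᵢˢᵃᵗ(T) = 1. Interpolate ln Pᵢˢᵃᵗ = aᵢ + bᵢ/T.
  T = 336.1 K: ΣzᵢP/Pᵢˢᵃᵗ = 1.5318
  T = 374.6 K: ΣzᵢP/Pᵢˢᵃᵗ = 0.5102
  T = 355.4 K: ΣzᵢP/Pᵢˢᵃᵗ = 0.8569
  T = 345.8 K: ΣzᵢP/Pᵢˢᵃᵗ = 1.1347
  T = 350.6 K: ΣzᵢP/Pᵢˢᵃᵗ = 0.9841
  T = 348.2 K: ΣzᵢP/Pᵢˢᵃᵗ = 1.0562
Interpolating between 348.2 K and 350.6 K gives T ≈ 350.1 K.

T = 350.1 K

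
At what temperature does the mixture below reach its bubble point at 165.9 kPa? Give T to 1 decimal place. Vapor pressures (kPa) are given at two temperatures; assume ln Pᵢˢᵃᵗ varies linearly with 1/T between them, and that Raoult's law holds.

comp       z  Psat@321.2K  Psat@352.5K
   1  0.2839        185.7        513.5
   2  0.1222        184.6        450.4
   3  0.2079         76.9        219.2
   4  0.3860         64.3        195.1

Bubble-point temperature: ΣzᵢPᵢˢᵃᵗ(T) = P. Interpolate ln Pᵢˢᵃᵗ = aᵢ + bᵢ/T.
  T = 321.2 K: ΣzᵢPᵢˢᵃᵗ = 116.09 kPa
  T = 352.5 K: ΣzᵢPᵢˢᵃᵗ = 321.70 kPa
  T = 336.9 K: ΣzᵢPᵢˢᵃᵗ = 198.08 kPa
  T = 329.0 K: ΣzᵢPᵢˢᵃᵗ = 152.32 kPa
  T = 332.9 K: ΣzᵢPᵢˢᵃᵗ = 173.68 kPa
  T = 330.9 K: ΣzᵢPᵢˢᵃᵗ = 162.44 kPa
Interpolating between 330.9 K and 332.9 K gives T ≈ 331.5 K.

T = 331.5 K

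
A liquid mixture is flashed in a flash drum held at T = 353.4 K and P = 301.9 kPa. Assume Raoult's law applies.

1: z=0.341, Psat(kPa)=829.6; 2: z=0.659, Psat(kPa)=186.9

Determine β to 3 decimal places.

β = 0.518

Raoult's law: Kᵢ = Pᵢˢᵃᵗ/P = Pᵢˢᵃᵗ/301.9.
  K_1 = 829.6/301.9 = 2.74793, K_2 = 186.9/301.9 = 0.61908
Binary case is linear: z₁(K₁−1)(1+β(K₂−1)) + z₂(K₂−1)(1+β(K₁−1)) = 0
⇒ β = [z₁(K₁−1)+z₂(K₂−1)] / [−(K₁−1)(K₂−1)] = 0.3450/0.6658 = 0.518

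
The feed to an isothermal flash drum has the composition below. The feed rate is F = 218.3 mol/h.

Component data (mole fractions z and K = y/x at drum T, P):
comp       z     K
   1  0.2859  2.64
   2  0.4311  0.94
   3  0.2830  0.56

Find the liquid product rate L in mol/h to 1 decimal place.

L = 56.7 mol/h

Rachford–Rice: g(V/F) = Σ zᵢ(Kᵢ−1)/(1+V/F(Kᵢ−1)) = 0.
g(0) = ΣzᵢKᵢ − 1 = 0.3185 and g(1) = 1 − Σzᵢ/Kᵢ = -0.0723, so a root lies in (0, 1).
Iterate (Newton) starting at V/F = 0.5:
  V/F = 0.5000: g = 0.07132, g' = -0.3238 → V/F = 0.7202
  V/F = 0.7202: g = 0.00565, g' = -0.2807 → V/F = 0.7403
  V/F = 0.7403: g = 0.00002, g' = -0.2791 → V/F = 0.7404
Converged at V/F = 0.7404.
Then V = V/F·F = 0.7404·218.3 = 161.6 mol/h and L = F − V = 56.7 mol/h.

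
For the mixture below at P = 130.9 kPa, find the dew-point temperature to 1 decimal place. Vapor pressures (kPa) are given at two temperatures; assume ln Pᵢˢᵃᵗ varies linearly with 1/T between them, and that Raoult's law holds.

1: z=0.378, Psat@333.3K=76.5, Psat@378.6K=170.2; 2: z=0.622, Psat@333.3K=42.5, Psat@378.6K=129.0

Dew-point temperature: Σzᵢ·P/Pᵢˢᵃᵗ(T) = 1. Interpolate ln Pᵢˢᵃᵗ = aᵢ + bᵢ/T.
  T = 333.3 K: ΣzᵢP/Pᵢˢᵃᵗ = 2.5626
  T = 378.6 K: ΣzᵢP/Pᵢˢᵃᵗ = 0.9219
  T = 356.0 K: ΣzᵢP/Pᵢˢᵃᵗ = 1.4825
  T = 367.3 K: ΣzᵢP/Pᵢˢᵃᵗ = 1.1599
  T = 373.0 K: ΣzᵢP/Pᵢˢᵃᵗ = 1.0311
  T = 375.8 K: ΣzᵢP/Pᵢˢᵃᵗ = 0.9745
Interpolating between 373.0 K and 375.8 K gives T ≈ 374.5 K.

T = 374.5 K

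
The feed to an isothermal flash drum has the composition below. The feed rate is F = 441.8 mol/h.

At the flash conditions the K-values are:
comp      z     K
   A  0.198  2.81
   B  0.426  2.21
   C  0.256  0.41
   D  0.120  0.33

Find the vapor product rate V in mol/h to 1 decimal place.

V = 325.6 mol/h

Rachford–Rice: g(ψ) = Σ zᵢ(Kᵢ−1)/(1+ψ(Kᵢ−1)) = 0.
Check two-phase: ΣzᵢKᵢ = 1.642 > 1 and Σzᵢ/Kᵢ = 1.251 > 1, so g(0) = 0.642 > 0 and g(1) = -0.251 < 0.
Newton iteration, ψ⁰ = 0.5:
  ψ = 0.500: g = 0.1741, g' = -0.722 → ψ = 0.741
  ψ = 0.741: g = -0.0033, g' = -0.786 → ψ = 0.737
Converged at ψ = 0.737.
Then V = ψ·F = 0.7369·441.8 = 325.6 mol/h and L = F − V = 116.2 mol/h.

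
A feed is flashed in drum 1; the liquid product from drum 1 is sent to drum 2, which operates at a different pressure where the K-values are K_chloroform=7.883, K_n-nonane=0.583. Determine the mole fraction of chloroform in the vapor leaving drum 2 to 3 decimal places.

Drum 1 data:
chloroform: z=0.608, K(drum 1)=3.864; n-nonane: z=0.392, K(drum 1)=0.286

y_chloroform (drum 2) = 0.450

Drum 1:
Material balance + equilibrium reduce to Σ zᵢ(Kᵢ−1)/(1+ψ₁(Kᵢ−1)) = 0.
Feasibility: ΣzᵢKᵢ = 2.461, Σzᵢ/Kᵢ = 1.528 — both > 1, two phases present.
Newton iteration, ψ₁⁰ = 0.48:
  ψ₁ = 0.480: g = 0.3074, g' = -1.347 → ψ₁ = 0.708
  ψ₁ = 0.708: g = 0.0088, g' = -1.362 → ψ₁ = 0.715
Converged at ψ₁ = 0.715.
Drum-1 compositions:
  chloroform: x = 0.200, y = 0.771
  n-nonane: x = 0.800, y = 0.229
Drum-2 feed = drum-1 liquid: z₂ = (0.1996, 0.8004).
Drum 2:
Let ψ₂ = V/F and solve Σ zᵢ(Kᵢ−1)/(1+ψ₂(Kᵢ−1)) = 0.
g(0) = ΣzᵢKᵢ − 1 = 1.040 and g(1) = 1 − Σzᵢ/Kᵢ = -0.398, so a root lies in (0, 1).
Iterate (Newton) starting at ψ₂ = 0.5:
  ψ₂ = 0.500: g = -0.1125, g' = -0.701 → ψ₂ = 0.340
  ψ₂ = 0.340: g = 0.0226, g' = -1.037 → ψ₂ = 0.361
  ψ₂ = 0.361: g = 0.0008, g' = -0.970 → ψ₂ = 0.362
Converged at ψ₂ = 0.362.
  chloroform: x = 0.057, y = 0.450
  n-nonane: x = 0.943, y = 0.550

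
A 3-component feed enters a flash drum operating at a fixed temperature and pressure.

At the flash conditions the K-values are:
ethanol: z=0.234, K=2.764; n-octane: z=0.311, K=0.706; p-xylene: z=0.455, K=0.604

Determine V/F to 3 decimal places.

V/F = 0.225

Newton iteration, V/F⁰ = 0.69:
  V/F = 0.690: g = -0.1765, g' = -0.326 → V/F = 0.148
  V/F = 0.148: g = 0.0404, g' = -0.568 → V/F = 0.219
  V/F = 0.219: g = 0.0027, g' = -0.495 → V/F = 0.225
Converged at V/F = 0.225.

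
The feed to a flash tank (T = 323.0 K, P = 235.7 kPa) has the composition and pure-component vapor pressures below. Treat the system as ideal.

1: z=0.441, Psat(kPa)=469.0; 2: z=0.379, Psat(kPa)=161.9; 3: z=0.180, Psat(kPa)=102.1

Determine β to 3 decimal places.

β = 0.525

Raoult's law: Kᵢ = Pᵢˢᵃᵗ/P = Pᵢˢᵃᵗ/235.7.
  K_1 = 469.0/235.7 = 1.98982, K_2 = 161.9/235.7 = 0.68689, K_3 = 102.1/235.7 = 0.43318
Material balance + equilibrium reduce to Σ zᵢ(Kᵢ−1)/(1+β(Kᵢ−1)) = 0.
g(0) = ΣzᵢKᵢ − 1 = 0.216 and g(1) = 1 − Σzᵢ/Kᵢ = -0.189, so a root lies in (0, 1).
Newton iteration, β⁰ = 0.39:
  β = 0.390: g = 0.0488, g' = -0.368 → β = 0.522
  β = 0.522: g = 0.0009, g' = -0.358 → β = 0.525
Converged at β = 0.525.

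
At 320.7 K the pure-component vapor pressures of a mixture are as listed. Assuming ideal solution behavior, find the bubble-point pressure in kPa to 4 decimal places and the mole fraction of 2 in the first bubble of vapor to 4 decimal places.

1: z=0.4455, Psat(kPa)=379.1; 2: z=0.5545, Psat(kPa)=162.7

Pbub = 259.1062 kPa, y_2 = 0.3482

At the bubble point ψ → 0, so ΣzᵢKᵢ = 1 with Kᵢ = Pᵢˢᵃᵗ/P ⇒ P = ΣzᵢPᵢˢᵃᵗ.
P = 0.4455·379.1 + 0.5545·162.7 = 259.1062 kPa
yᵢ = zᵢPᵢˢᵃᵗ/P ⇒ y_2 = 0.5545·162.7/259.1062 = 0.3482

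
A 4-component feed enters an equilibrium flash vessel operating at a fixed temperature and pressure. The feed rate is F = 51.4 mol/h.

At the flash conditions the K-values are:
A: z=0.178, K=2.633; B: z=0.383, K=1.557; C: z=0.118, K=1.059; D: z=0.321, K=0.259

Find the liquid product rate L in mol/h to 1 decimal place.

L = 29.3 mol/h

Newton–Raphson from β = 0.3:
  β = 0.300: g = 0.0789, g' = -0.593 → β = 0.433
  β = 0.433: g = -0.0013, g' = -0.623 → β = 0.431
Converged at β = 0.431.
Then V = β·F = 0.4309·51.4 = 22.1 mol/h and L = F − V = 29.3 mol/h.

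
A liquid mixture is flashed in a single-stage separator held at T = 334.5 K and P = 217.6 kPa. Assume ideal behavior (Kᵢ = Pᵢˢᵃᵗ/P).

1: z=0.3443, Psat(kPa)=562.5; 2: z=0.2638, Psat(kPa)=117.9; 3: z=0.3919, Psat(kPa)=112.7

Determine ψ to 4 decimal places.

Raoult's law: Kᵢ = Pᵢˢᵃᵗ/P = Pᵢˢᵃᵗ/217.6.
  K_1 = 562.5/217.6 = 2.585018, K_2 = 117.9/217.6 = 0.541820, K_3 = 112.7/217.6 = 0.517923
Rachford–Rice: g(ψ) = Σ zᵢ(Kᵢ−1)/(1+ψ(Kᵢ−1)) = 0.
g(0) = ΣzᵢKᵢ − 1 = 0.2359 and g(1) = 1 − Σzᵢ/Kᵢ = -0.3767, so a root lies in (0, 1).
Newton iteration, ψ⁰ = 0.5:
  ψ = 0.5000: g = -0.10127, g' = -0.5205 → ψ = 0.3054
  ψ = 0.3054: g = 0.00562, g' = -0.5928 → ψ = 0.3149
  ψ = 0.3149: g = 0.00003, g' = -0.5871 → ψ = 0.3150
Converged at ψ = 0.3150.

ψ = 0.3150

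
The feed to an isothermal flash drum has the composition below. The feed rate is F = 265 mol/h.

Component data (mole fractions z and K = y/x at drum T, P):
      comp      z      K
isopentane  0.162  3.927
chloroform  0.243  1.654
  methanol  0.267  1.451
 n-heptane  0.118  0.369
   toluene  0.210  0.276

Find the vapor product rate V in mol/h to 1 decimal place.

Material balance + equilibrium reduce to Σ zᵢ(Kᵢ−1)/(1+ψ(Kᵢ−1)) = 0.
g(0) = ΣzᵢKᵢ − 1 = 0.527 and g(1) = 1 − Σzᵢ/Kᵢ = -0.453, so a root lies in (0, 1).
Iterate (Newton) starting at ψ = 0.5:
  ψ = 0.500: g = 0.0634, g' = -0.695 → ψ = 0.591
  ψ = 0.591: g = -0.0013, g' = -0.730 → ψ = 0.590
Converged at ψ = 0.590.
Then V = ψ·F = 0.5895·265 = 156.2 mol/h and L = F − V = 108.8 mol/h.

V = 156.2 mol/h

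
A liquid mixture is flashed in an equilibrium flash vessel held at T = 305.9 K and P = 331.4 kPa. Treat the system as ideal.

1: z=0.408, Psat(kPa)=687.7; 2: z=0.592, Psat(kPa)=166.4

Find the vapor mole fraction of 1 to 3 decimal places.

Raoult's law: Kᵢ = Pᵢˢᵃᵗ/P = Pᵢˢᵃᵗ/331.4.
  K_1 = 687.7/331.4 = 2.07514, K_2 = 166.4/331.4 = 0.50211
Binary case is linear: z₁(K₁−1)(1+ψ(K₂−1)) + z₂(K₂−1)(1+ψ(K₁−1)) = 0
⇒ ψ = [z₁(K₁−1)+z₂(K₂−1)] / [−(K₁−1)(K₂−1)] = 0.1439/0.5353 = 0.269
Compositions from xᵢ = zᵢ/(1+ψ(Kᵢ−1)), yᵢ = Kᵢxᵢ:
  1: x = 0.317, y = 0.657
  2: x = 0.683, y = 0.343

y_1 = 0.657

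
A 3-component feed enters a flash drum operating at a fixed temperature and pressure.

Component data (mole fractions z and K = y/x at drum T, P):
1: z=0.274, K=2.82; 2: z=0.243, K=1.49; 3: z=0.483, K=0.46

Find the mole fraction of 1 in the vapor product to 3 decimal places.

y_1 = 0.405

Rachford–Rice: g(ψ) = Σ zᵢ(Kᵢ−1)/(1+ψ(Kᵢ−1)) = 0.
Feasibility: ΣzᵢKᵢ = 1.357, Σzᵢ/Kᵢ = 1.310 — both > 1, two phases present.
Newton–Raphson from ψ = 0.5:
  ψ = 0.500: g = -0.0006, g' = -0.551 → ψ = 0.499
Converged at ψ = 0.499.
Compositions from xᵢ = zᵢ/(1+ψ(Kᵢ−1)), yᵢ = Kᵢxᵢ:
  1: x = 0.144, y = 0.405
  2: x = 0.195, y = 0.291
  3: x = 0.661, y = 0.304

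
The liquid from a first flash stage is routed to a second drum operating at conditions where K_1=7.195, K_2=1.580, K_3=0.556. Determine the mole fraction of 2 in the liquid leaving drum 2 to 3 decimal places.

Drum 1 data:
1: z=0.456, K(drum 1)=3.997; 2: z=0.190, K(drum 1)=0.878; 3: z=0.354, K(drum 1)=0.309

x_2 (drum 2) = 0.164

Drum 1:
Newton–Raphson from ψ₁ = 0.5:
  ψ₁ = 0.500: g = 0.1486, g' = -1.054 → ψ₁ = 0.641
  ψ₁ = 0.641: g = 0.0036, g' = -1.028 → ψ₁ = 0.644
Converged at ψ₁ = 0.644.
Drum-1 compositions:
  1: x = 0.156, y = 0.622
  2: x = 0.206, y = 0.181
  3: x = 0.638, y = 0.197
Drum-2 feed = drum-1 liquid: z₂ = (0.1555, 0.2062, 0.6382).
Drum 2:
Rachford–Rice: g(ψ₂) = Σ zᵢ(Kᵢ−1)/(1+ψ₂(Kᵢ−1)) = 0.
Check two-phase: ΣzᵢKᵢ = 1.800 > 1 and Σzᵢ/Kᵢ = 1.300 > 1, so g(0) = 0.800 > 0 and g(1) = -0.300 < 0.
Iterate (Newton) starting at ψ₂ = 0.31:
  ψ₂ = 0.310: g = 0.1027, g' = -0.919 → ψ₂ = 0.422
  ψ₂ = 0.422: g = 0.0141, g' = -0.693 → ψ₂ = 0.442
  ψ₂ = 0.442: g = 0.0003, g' = -0.666 → ψ₂ = 0.443
Converged at ψ₂ = 0.443.
  1: x = 0.042, y = 0.299
  2: x = 0.164, y = 0.259
  3: x = 0.794, y = 0.442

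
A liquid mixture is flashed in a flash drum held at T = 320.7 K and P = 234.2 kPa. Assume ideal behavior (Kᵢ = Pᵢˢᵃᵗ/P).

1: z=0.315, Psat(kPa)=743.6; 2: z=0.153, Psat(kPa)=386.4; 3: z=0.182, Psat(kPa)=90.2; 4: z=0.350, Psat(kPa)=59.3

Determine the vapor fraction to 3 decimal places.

Raoult's law: Kᵢ = Pᵢˢᵃᵗ/P = Pᵢˢᵃᵗ/234.2.
  K_1 = 743.6/234.2 = 3.17506, K_2 = 386.4/234.2 = 1.64987, K_3 = 90.2/234.2 = 0.38514, K_4 = 59.3/234.2 = 0.25320
Let ψ = V/F and solve Σ zᵢ(Kᵢ−1)/(1+ψ(Kᵢ−1)) = 0.
Check two-phase: ΣzᵢKᵢ = 1.411 > 1 and Σzᵢ/Kᵢ = 2.047 > 1, so g(0) = 0.411 > 0 and g(1) = -1.047 < 0.
Newton–Raphson from ψ = 0.5:
  ψ = 0.500: g = -0.1755, g' = -1.019 → ψ = 0.328
  ψ = 0.328: g = -0.0044, g' = -1.002 → ψ = 0.323
Converged at ψ = 0.323.

ψ = 0.323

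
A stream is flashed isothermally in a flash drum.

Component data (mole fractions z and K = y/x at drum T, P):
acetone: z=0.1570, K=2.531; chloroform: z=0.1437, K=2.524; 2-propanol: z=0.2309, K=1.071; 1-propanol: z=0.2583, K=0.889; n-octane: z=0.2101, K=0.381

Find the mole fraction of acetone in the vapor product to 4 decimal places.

y_acetone = 0.2001

Iterate (Newton) starting at β = 0.5:
  β = 0.5000: g = 0.05757, g' = -0.3991 → β = 0.6443
  β = 0.6443: g = -0.00001, g' = -0.4057 → β = 0.6442
Converged at β = 0.6442.
Compositions from xᵢ = zᵢ/(1+β(Kᵢ−1)), yᵢ = Kᵢxᵢ:
  acetone: x = 0.0790, y = 0.2001
  chloroform: x = 0.0725, y = 0.1830
  2-propanol: x = 0.2208, y = 0.2365
  1-propanol: x = 0.2782, y = 0.2473
  n-octane: x = 0.3495, y = 0.1331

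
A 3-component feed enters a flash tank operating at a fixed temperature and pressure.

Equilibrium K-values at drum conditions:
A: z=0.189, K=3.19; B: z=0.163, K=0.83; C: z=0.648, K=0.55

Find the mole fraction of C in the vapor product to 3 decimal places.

Iterate (Newton) starting at V/F = 0.5:
  V/F = 0.500: g = -0.2090, g' = -0.431 → V/F = 0.015
  V/F = 0.015: g = 0.0797, g' = -0.988 → V/F = 0.095
  V/F = 0.095: g = 0.0096, g' = -0.769 → V/F = 0.108
Converged at V/F = 0.108.
Compositions from xᵢ = zᵢ/(1+V/F(Kᵢ−1)), yᵢ = Kᵢxᵢ:
  A: x = 0.153, y = 0.488
  B: x = 0.166, y = 0.138
  C: x = 0.681, y = 0.375

y_C = 0.375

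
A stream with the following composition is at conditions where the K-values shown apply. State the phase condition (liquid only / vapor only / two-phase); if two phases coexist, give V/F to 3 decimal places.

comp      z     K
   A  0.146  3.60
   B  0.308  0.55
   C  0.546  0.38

ΣzᵢKᵢ = 0.902; Σzᵢ/Kᵢ = 2.037.
Since ΣzᵢKᵢ < 1 the mixture is below its bubble point — single liquid phase.

liquid only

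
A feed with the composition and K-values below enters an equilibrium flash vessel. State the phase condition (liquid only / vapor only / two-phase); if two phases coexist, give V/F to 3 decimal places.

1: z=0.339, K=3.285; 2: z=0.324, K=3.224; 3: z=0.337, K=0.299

two-phase, V/F = 0.796

ΣzᵢKᵢ = 2.259; Σzᵢ/Kᵢ = 1.331.
Both exceed 1, so a two-phase solution exists.
Material balance + equilibrium reduce to Σ zᵢ(Kᵢ−1)/(1+ψ(Kᵢ−1)) = 0.
Newton iteration, ψ⁰ = 0.46:
  ψ = 0.460: g = 0.3852, g' = -1.173 → ψ = 0.788
  ψ = 0.788: g = 0.0102, g' = -1.264 → ψ = 0.796
Converged at ψ = 0.796.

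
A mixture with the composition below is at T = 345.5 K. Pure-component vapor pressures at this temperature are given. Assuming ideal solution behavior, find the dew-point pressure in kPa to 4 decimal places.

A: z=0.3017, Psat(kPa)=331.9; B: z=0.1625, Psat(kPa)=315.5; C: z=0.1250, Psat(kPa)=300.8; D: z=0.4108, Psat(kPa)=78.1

Pdew = 140.8541 kPa

At the dew point ψ → 1, so Σzᵢ/Kᵢ = 1 with Kᵢ = Pᵢˢᵃᵗ/P ⇒ 1/P = Σzᵢ/Pᵢˢᵃᵗ.
1/P = 0.3017/331.9 + 0.1625/315.5 + 0.1250/300.8 + 0.4108/78.1 = 0.0070995 ⇒ P = 140.8541 kPa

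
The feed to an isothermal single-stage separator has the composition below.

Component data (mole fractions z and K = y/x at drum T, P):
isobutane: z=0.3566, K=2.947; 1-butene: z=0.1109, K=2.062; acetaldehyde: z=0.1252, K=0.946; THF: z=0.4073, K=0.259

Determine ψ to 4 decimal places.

Material balance + equilibrium reduce to Σ zᵢ(Kᵢ−1)/(1+ψ(Kᵢ−1)) = 0.
Feasibility: ΣzᵢKᵢ = 1.5035, Σzᵢ/Kᵢ = 1.8797 — both > 1, two phases present.
Iterate (Newton) starting at ψ = 0.31:
  ψ = 0.3100: g = 0.12289, g' = -0.9738 → ψ = 0.4362
  ψ = 0.4362: g = 0.00306, g' = -0.9424 → ψ = 0.4394
Converged at ψ = 0.4394.

ψ = 0.4394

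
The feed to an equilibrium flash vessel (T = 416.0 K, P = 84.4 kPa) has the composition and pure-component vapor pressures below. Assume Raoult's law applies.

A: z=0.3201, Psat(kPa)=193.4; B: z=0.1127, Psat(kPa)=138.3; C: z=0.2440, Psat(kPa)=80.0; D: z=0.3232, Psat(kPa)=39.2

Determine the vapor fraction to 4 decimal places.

Raoult's law: Kᵢ = Pᵢˢᵃᵗ/P = Pᵢˢᵃᵗ/84.4.
  K_A = 193.4/84.4 = 2.291469, K_B = 138.3/84.4 = 1.638626, K_C = 80.0/84.4 = 0.947867, K_D = 39.2/84.4 = 0.464455
Newton iteration, ψ⁰ = 0.41:
  ψ = 0.4100: g = 0.09254, g' = -0.4100 → ψ = 0.6357
  ψ = 0.6357: g = 0.00262, g' = -0.3981 → ψ = 0.6423
Converged at ψ = 0.6423.

ψ = 0.6423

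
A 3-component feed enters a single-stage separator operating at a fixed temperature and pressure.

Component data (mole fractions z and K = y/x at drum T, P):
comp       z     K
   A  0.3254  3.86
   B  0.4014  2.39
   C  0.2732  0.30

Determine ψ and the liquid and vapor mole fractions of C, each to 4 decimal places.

ψ = 0.8935, x_C = 0.7294, y_C = 0.2188

Let ψ = V/F and solve Σ zᵢ(Kᵢ−1)/(1+ψ(Kᵢ−1)) = 0.
Feasibility: ΣzᵢKᵢ = 2.2973, Σzᵢ/Kᵢ = 1.1629 — both > 1, two phases present.
Newton–Raphson from ψ = 0.46:
  ψ = 0.4600: g = 0.46017, g' = -1.0762 → ψ = 0.8876
  ψ = 0.8876: g = 0.00776, g' = -1.3015 → ψ = 0.8936
  ψ = 0.8936: g = -0.00005, g' = -1.3193 → ψ = 0.8935
Converged at ψ = 0.8935.
Compositions from xᵢ = zᵢ/(1+ψ(Kᵢ−1)), yᵢ = Kᵢxᵢ:
  A: x = 0.0915, y = 0.3533
  B: x = 0.1790, y = 0.4279
  C: x = 0.7294, y = 0.2188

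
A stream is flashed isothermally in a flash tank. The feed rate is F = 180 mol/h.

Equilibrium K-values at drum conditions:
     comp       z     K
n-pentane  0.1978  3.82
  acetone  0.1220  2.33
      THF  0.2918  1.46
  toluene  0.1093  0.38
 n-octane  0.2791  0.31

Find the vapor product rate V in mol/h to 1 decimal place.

Material balance + equilibrium reduce to Σ zᵢ(Kᵢ−1)/(1+ψ(Kᵢ−1)) = 0.
Check two-phase: ΣzᵢKᵢ = 1.5939 > 1 and Σzᵢ/Kᵢ = 1.4920 > 1, so g(0) = 0.5939 > 0 and g(1) = -0.4920 < 0.
Newton iteration, ψ⁰ = 0.5:
  ψ = 0.5000: g = 0.04581, g' = -0.7875 → ψ = 0.5582
  ψ = 0.5582: g = -0.00020, g' = -0.7973 → ψ = 0.5579
Converged at ψ = 0.5579.
Then V = ψ·F = 0.5579·180 = 100.4 mol/h and L = F − V = 79.6 mol/h.

V = 100.4 mol/h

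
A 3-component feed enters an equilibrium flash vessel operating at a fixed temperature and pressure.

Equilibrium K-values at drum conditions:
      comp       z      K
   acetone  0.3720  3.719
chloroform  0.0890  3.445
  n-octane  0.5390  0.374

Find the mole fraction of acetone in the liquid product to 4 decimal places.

Let ψ = V/F and solve Σ zᵢ(Kᵢ−1)/(1+ψ(Kᵢ−1)) = 0.
Check two-phase: ΣzᵢKᵢ = 1.8917 > 1 and Σzᵢ/Kᵢ = 1.5670 > 1, so g(0) = 0.8917 > 0 and g(1) = -0.5670 < 0.
Newton iteration, ψ⁰ = 0.5:
  ψ = 0.5000: g = 0.03545, g' = -1.0492 → ψ = 0.5338
  ψ = 0.5338: g = 0.00028, g' = -1.0342 → ψ = 0.5341
Converged at ψ = 0.5341.
Compositions from xᵢ = zᵢ/(1+ψ(Kᵢ−1)), yᵢ = Kᵢxᵢ:
  acetone: x = 0.1517, y = 0.5642
  chloroform: x = 0.0386, y = 0.1330
  n-octane: x = 0.8097, y = 0.3028

x_acetone = 0.1517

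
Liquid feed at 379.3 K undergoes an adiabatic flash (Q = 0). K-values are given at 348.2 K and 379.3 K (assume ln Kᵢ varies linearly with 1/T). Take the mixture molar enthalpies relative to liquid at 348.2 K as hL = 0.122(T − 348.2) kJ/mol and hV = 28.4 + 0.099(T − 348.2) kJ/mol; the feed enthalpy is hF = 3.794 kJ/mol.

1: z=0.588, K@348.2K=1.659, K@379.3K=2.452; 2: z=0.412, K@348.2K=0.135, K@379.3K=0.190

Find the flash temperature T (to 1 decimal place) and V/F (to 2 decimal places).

Adiabatic flash: solve Rachford–Rice at each trial T, then check hF = ψ·hV(T) + (1−ψ)·hL(T).
  T = 348.2 K: K = (1.659, 0.135), RR gives ψ = 0.055, H_out = 1.550 kJ/mol
  T = 379.3 K: K = (2.452, 0.190), RR gives ψ = 0.442, H_out = 16.036 kJ/mol
  T = 363.8 K: K = (2.035, 0.161), RR gives ψ = 0.303, H_out = 10.404 kJ/mol
  T = 356.0 K: K = (1.842, 0.148), RR gives ψ = 0.201, H_out = 6.610 kJ/mol
  T = 352.1 K: K = (1.749, 0.141), RR gives ψ = 0.135, H_out = 4.289 kJ/mol
  T = 350.1 K: K = (1.702, 0.138), RR gives ψ = 0.096, H_out = 2.945 kJ/mol
  T = 351.1 K: K = (1.726, 0.140), RR gives ψ = 0.116, H_out = 3.632 kJ/mol
Linear interpolation between T = 351.1 (H_out = 3.632) and T = 352.1 (H_out = 4.289) on hF = 3.794 gives T ≈ 351.3 K, at which ψ = 0.12.

T = 351.3 K, V/F = 0.12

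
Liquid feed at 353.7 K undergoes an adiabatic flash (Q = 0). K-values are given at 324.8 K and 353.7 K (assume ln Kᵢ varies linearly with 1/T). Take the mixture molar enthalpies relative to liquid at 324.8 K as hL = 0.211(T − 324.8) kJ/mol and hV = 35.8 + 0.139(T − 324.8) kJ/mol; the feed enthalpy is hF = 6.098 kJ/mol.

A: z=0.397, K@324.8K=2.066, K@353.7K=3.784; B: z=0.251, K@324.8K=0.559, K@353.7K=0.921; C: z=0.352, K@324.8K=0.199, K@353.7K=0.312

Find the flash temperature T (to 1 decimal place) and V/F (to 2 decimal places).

T = 328.7 K, V/F = 0.15

Adiabatic flash: solve Rachford–Rice at each trial T, then check hF = ψ·hV(T) + (1−ψ)·hL(T).
  T = 324.8 K: K = (2.066, 0.559, 0.199), RR gives ψ = 0.043, H_out = 1.530 kJ/mol
  T = 353.7 K: K = (3.784, 0.921, 0.312), RR gives ψ = 0.579, H_out = 25.616 kJ/mol
  T = 339.2 K: K = (2.829, 0.725, 0.251), RR gives ψ = 0.360, H_out = 15.569 kJ/mol
  T = 332.0 K: K = (2.426, 0.638, 0.224), RR gives ψ = 0.224, H_out = 9.411 kJ/mol
  T = 328.4 K: K = (2.241, 0.598, 0.211), RR gives ψ = 0.141, H_out = 5.765 kJ/mol
  T = 330.2 K: K = (2.332, 0.618, 0.218), RR gives ψ = 0.184, H_out = 7.649 kJ/mol
Linear interpolation between T = 328.4 (H_out = 5.765) and T = 330.2 (H_out = 7.649) on hF = 6.098 gives T ≈ 328.7 K, at which ψ = 0.15.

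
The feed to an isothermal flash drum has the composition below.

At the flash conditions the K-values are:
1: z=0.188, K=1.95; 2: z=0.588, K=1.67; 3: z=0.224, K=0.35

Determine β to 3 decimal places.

Newton iteration, β⁰ = 0.5:
  β = 0.500: g = 0.2005, g' = -0.434 → β = 0.962
  β = 0.962: g = -0.0558, g' = -0.818 → β = 0.894
  β = 0.894: g = -0.0046, g' = -0.692 → β = 0.887
Converged at β = 0.887.

β = 0.887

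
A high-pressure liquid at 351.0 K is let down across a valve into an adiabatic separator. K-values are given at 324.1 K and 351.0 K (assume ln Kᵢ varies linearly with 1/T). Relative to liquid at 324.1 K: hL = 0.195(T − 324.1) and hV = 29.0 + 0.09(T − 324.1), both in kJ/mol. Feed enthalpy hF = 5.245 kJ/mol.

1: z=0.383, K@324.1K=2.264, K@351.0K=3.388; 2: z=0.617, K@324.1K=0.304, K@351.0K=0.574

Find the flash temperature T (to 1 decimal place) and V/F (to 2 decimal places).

Adiabatic flash: solve Rachford–Rice at each trial T, then check hF = ψ·hV(T) + (1−ψ)·hL(T).
  T = 324.1 K: K = (2.264, 0.304), RR gives ψ = 0.062, H_out = 1.802 kJ/mol
  T = 351.0 K: K = (3.388, 0.574), RR gives ψ = 0.641, H_out = 22.016 kJ/mol
  T = 337.6 K: K = (2.794, 0.424), RR gives ψ = 0.320, H_out = 11.472 kJ/mol
  T = 330.9 K: K = (2.522, 0.360), RR gives ψ = 0.194, H_out = 6.803 kJ/mol
  T = 327.5 K: K = (2.391, 0.331), RR gives ψ = 0.129, H_out = 4.365 kJ/mol
  T = 329.2 K: K = (2.456, 0.346), RR gives ψ = 0.162, H_out = 5.595 kJ/mol
Linear interpolation between T = 327.5 (H_out = 4.365) and T = 329.2 (H_out = 5.595) on hF = 5.245 gives T ≈ 328.7 K, at which ψ = 0.15.

T = 328.7 K, V/F = 0.15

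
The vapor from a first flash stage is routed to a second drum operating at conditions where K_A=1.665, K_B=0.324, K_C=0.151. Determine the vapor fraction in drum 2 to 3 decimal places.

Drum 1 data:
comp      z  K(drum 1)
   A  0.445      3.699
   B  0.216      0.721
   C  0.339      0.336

V/F (drum 2) = 0.238

Drum 1:
Newton iteration, ψ₁⁰ = 0.5:
  ψ₁ = 0.500: g = 0.1042, g' = -0.945 → ψ₁ = 0.610
  ψ₁ = 0.610: g = 0.0026, g' = -0.910 → ψ₁ = 0.613
Converged at ψ₁ = 0.613.
Drum-1 compositions:
  A: x = 0.168, y = 0.620
  B: x = 0.261, y = 0.188
  C: x = 0.572, y = 0.192
Drum-2 feed = drum-1 vapor: z₂ = (0.6200, 0.1879, 0.1921).
Drum 2:
Rachford–Rice: g(ψ₂) = Σ zᵢ(Kᵢ−1)/(1+ψ₂(Kᵢ−1)) = 0.
Feasibility: ΣzᵢKᵢ = 1.122, Σzᵢ/Kᵢ = 2.225 — both > 1, two phases present.
Iterate (Newton) starting at ψ₂ = 0.47:
  ψ₂ = 0.470: g = -0.1435, g' = -0.727 → ψ₂ = 0.273
  ψ₂ = 0.273: g = -0.0190, g' = -0.560 → ψ₂ = 0.239
  ψ₂ = 0.239: g = -0.0003, g' = -0.544 → ψ₂ = 0.238
Converged at ψ₂ = 0.238.
  A: x = 0.535, y = 0.891
  B: x = 0.224, y = 0.073
  C: x = 0.241, y = 0.036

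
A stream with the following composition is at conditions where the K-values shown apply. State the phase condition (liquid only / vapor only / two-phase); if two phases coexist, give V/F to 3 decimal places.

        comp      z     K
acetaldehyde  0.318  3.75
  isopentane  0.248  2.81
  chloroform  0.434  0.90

vapor only

ΣzᵢKᵢ = 2.280; Σzᵢ/Kᵢ = 0.655.
Since Σzᵢ/Kᵢ < 1 the mixture is above its dew point — single vapor phase.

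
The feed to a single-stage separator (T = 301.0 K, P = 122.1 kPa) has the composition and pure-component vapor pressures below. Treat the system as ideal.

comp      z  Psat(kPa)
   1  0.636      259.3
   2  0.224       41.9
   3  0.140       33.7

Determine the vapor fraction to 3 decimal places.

Raoult's law: Kᵢ = Pᵢˢᵃᵗ/P = Pᵢˢᵃᵗ/122.1.
  K_1 = 259.3/122.1 = 2.12367, K_2 = 41.9/122.1 = 0.34316, K_3 = 33.7/122.1 = 0.27600
Material balance + equilibrium reduce to Σ zᵢ(Kᵢ−1)/(1+ψ(Kᵢ−1)) = 0.
Check two-phase: ΣzᵢKᵢ = 1.466 > 1 and Σzᵢ/Kᵢ = 1.459 > 1, so g(0) = 0.466 > 0 and g(1) = -0.459 < 0.
Newton–Raphson from ψ = 0.5:
  ψ = 0.500: g = 0.0796, g' = -0.724 → ψ = 0.610
  ψ = 0.610: g = -0.0030, g' = -0.787 → ψ = 0.606
Converged at ψ = 0.606.

ψ = 0.606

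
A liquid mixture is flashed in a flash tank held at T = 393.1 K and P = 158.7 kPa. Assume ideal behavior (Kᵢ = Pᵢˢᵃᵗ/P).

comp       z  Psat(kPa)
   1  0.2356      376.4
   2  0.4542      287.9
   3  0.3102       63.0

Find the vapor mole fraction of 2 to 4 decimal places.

y_2 = 0.4927

Raoult's law: Kᵢ = Pᵢˢᵃᵗ/P = Pᵢˢᵃᵗ/158.7.
  K_1 = 376.4/158.7 = 2.371771, K_2 = 287.9/158.7 = 1.814115, K_3 = 63.0/158.7 = 0.396975
Let ψ = V/F and solve Σ zᵢ(Kᵢ−1)/(1+ψ(Kᵢ−1)) = 0.
g(0) = ΣzᵢKᵢ − 1 = 0.5059 and g(1) = 1 − Σzᵢ/Kᵢ = -0.1311, so a root lies in (0, 1).
Newton–Raphson from ψ = 0.38:
  ψ = 0.3800: g = 0.25219, g' = -0.5570 → ψ = 0.8328
  ψ = 0.8328: g = -0.00453, g' = -0.6587 → ψ = 0.8259
Converged at ψ = 0.8259.
Compositions from xᵢ = zᵢ/(1+ψ(Kᵢ−1)), yᵢ = Kᵢxᵢ:
  1: x = 0.1105, y = 0.2620
  2: x = 0.2716, y = 0.4927
  3: x = 0.6179, y = 0.2453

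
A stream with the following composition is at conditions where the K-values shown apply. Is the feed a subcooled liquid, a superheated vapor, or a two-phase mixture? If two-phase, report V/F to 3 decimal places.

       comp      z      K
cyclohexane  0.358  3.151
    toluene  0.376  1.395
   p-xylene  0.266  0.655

ΣzᵢKᵢ = 1.827; Σzᵢ/Kᵢ = 0.789.
Since Σzᵢ/Kᵢ < 1 the mixture is above its dew point — single vapor phase.

superheated vapor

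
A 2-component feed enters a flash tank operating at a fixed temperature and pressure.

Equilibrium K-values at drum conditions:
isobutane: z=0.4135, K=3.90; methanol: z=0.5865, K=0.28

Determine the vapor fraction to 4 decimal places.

ψ = 0.3721

Material balance + equilibrium reduce to Σ zᵢ(Kᵢ−1)/(1+ψ(Kᵢ−1)) = 0.
g(0) = ΣzᵢKᵢ − 1 = 0.7769 and g(1) = 1 − Σzᵢ/Kᵢ = -1.2007, so a root lies in (0, 1).
Binary case is linear: z₁(K₁−1)(1+ψ(K₂−1)) + z₂(K₂−1)(1+ψ(K₁−1)) = 0
⇒ ψ = [z₁(K₁−1)+z₂(K₂−1)] / [−(K₁−1)(K₂−1)] = 0.77687/2.08800 = 0.3721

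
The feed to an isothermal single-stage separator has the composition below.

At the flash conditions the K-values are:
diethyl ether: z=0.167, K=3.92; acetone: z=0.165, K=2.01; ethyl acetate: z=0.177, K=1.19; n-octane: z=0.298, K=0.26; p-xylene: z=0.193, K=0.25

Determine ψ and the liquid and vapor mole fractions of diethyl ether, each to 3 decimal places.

Material balance + equilibrium reduce to Σ zᵢ(Kᵢ−1)/(1+ψ(Kᵢ−1)) = 0.
g(0) = ΣzᵢKᵢ − 1 = 0.323 and g(1) = 1 − Σzᵢ/Kᵢ = -1.192, so a root lies in (0, 1).
Iterate (Newton) starting at ψ = 0.5:
  ψ = 0.500: g = -0.2420, g' = -1.004 → ψ = 0.259
  ψ = 0.259: g = -0.0107, g' = -0.990 → ψ = 0.248
Converged at ψ = 0.248.
Compositions from xᵢ = zᵢ/(1+ψ(Kᵢ−1)), yᵢ = Kᵢxᵢ:
  diethyl ether: x = 0.097, y = 0.379
  acetone: x = 0.132, y = 0.265
  ethyl acetate: x = 0.169, y = 0.201
  n-octane: x = 0.365, y = 0.095
  p-xylene: x = 0.237, y = 0.059

ψ = 0.248, x_diethyl ether = 0.097, y_diethyl ether = 0.379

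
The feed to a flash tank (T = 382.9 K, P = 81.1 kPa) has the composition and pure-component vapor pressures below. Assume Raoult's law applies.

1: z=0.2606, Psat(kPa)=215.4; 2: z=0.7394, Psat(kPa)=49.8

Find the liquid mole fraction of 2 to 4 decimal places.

x_2 = 0.8110

Raoult's law: Kᵢ = Pᵢˢᵃᵗ/P = Pᵢˢᵃᵗ/81.1.
  K_1 = 215.4/81.1 = 2.655980, K_2 = 49.8/81.1 = 0.614057
Let ψ = V/F and solve Σ zᵢ(Kᵢ−1)/(1+ψ(Kᵢ−1)) = 0.
Check two-phase: ΣzᵢKᵢ = 1.1462 > 1 and Σzᵢ/Kᵢ = 1.3022 > 1, so g(0) = 0.1462 > 0 and g(1) = -0.3022 < 0.
Iterate (Newton) starting at ψ = 0.5:
  ψ = 0.5000: g = -0.11752, g' = -0.3830 → ψ = 0.1931
  ψ = 0.1931: g = 0.01863, g' = -0.5389 → ψ = 0.2277
  ψ = 0.2277: g = 0.00052, g' = -0.5092 → ψ = 0.2287
Converged at ψ = 0.2287.
Compositions from xᵢ = zᵢ/(1+ψ(Kᵢ−1)), yᵢ = Kᵢxᵢ:
  1: x = 0.1890, y = 0.5020
  2: x = 0.8110, y = 0.4980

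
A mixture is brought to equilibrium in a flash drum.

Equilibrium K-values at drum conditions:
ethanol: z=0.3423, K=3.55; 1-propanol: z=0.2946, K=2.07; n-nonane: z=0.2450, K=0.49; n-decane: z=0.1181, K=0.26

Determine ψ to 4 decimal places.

ψ = 0.8340

Iterate (Newton) starting at ψ = 0.5:
  ψ = 0.5000: g = 0.28259, g' = -0.8510 → ψ = 0.8321
  ψ = 0.8321: g = 0.00185, g' = -0.9531 → ψ = 0.8340
Converged at ψ = 0.8340.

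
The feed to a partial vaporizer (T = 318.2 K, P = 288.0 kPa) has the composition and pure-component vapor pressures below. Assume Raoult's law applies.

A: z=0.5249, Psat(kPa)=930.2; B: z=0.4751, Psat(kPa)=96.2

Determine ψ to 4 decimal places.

Raoult's law: Kᵢ = Pᵢˢᵃᵗ/P = Pᵢˢᵃᵗ/288.0.
  K_A = 930.2/288.0 = 3.229861, K_B = 96.2/288.0 = 0.334028
Binary case is linear: z₁(K₁−1)(1+ψ(K₂−1)) + z₂(K₂−1)(1+ψ(K₁−1)) = 0
⇒ ψ = [z₁(K₁−1)+z₂(K₂−1)] / [−(K₁−1)(K₂−1)] = 0.85405/1.48503 = 0.5751

ψ = 0.5751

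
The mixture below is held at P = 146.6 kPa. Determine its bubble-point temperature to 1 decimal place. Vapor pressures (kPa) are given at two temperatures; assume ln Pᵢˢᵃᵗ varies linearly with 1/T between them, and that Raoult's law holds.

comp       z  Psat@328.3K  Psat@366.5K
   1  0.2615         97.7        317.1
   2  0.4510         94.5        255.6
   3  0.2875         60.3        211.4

T = 345.9 K

Bubble-point temperature: ΣzᵢPᵢˢᵃᵗ(T) = P. Interpolate ln Pᵢˢᵃᵗ = aᵢ + bᵢ/T.
  T = 328.3 K: ΣzᵢPᵢˢᵃᵗ = 85.50 kPa
  T = 366.5 K: ΣzᵢPᵢˢᵃᵗ = 258.97 kPa
  T = 347.4 K: ΣzᵢPᵢˢᵃᵗ = 153.18 kPa
  T = 337.9 K: ΣzᵢPᵢˢᵃᵗ = 115.52 kPa
  T = 342.6 K: ΣzᵢPᵢˢᵃᵗ = 133.07 kPa
  T = 345.0 K: ΣzᵢPᵢˢᵃᵗ = 142.84 kPa
Interpolating between 345.0 K and 347.4 K gives T ≈ 345.9 K.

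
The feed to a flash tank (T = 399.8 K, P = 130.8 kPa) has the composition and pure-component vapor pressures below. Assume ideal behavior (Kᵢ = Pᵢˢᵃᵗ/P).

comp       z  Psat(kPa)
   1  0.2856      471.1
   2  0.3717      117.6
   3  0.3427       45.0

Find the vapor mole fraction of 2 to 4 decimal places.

y_2 = 0.3493

Raoult's law: Kᵢ = Pᵢˢᵃᵗ/P = Pᵢˢᵃᵗ/130.8.
  K_1 = 471.1/130.8 = 3.601682, K_2 = 117.6/130.8 = 0.899083, K_3 = 45.0/130.8 = 0.344037
Material balance + equilibrium reduce to Σ zᵢ(Kᵢ−1)/(1+V/F(Kᵢ−1)) = 0.
Feasibility: ΣzᵢKᵢ = 1.4807, Σzᵢ/Kᵢ = 1.4888 — both > 1, two phases present.
Iterate (Newton) starting at V/F = 0.34:
  V/F = 0.3400: g = 0.06611, g' = -0.7926 → V/F = 0.4234
  V/F = 0.4234: g = 0.00314, g' = -0.7245 → V/F = 0.4277
Converged at V/F = 0.4277.
Compositions from xᵢ = zᵢ/(1+V/F(Kᵢ−1)), yᵢ = Kᵢxᵢ:
  1: x = 0.1352, y = 0.4868
  2: x = 0.3885, y = 0.3493
  3: x = 0.4764, y = 0.1639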